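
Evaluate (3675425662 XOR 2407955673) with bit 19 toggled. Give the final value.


Step 1: 3675425662 ^ 2407955673 = 1419048871
Step 2: 1419048871 ^ (1 << 19) = 1419048871 ^ 524288 = 1419573159

1419573159


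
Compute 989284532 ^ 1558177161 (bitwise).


0b111010111101110100100010110100 ^ 0b1011100110111111110010110001001 = 0b1100110001010001010110100111101 = 1713941821

1713941821


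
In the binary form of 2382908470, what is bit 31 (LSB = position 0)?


0b10001110000010000100110000110110, position 31 = 1

1


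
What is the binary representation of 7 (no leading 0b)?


7 = 111 in binary

111


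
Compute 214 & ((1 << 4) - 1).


214 & 15 = 6

6


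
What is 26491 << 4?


0b110011101111011 << 4 = 0b1100111011110110000 = 423856

423856


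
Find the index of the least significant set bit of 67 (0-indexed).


0b1000011. Lowest set bit at position 0

0


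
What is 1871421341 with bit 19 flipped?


1871421341 ^ (1 << 19) = 1871421341 ^ 524288 = 1870897053

1870897053


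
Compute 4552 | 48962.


0b1000111001000 | 0b1011111101000010 = 0b1011111111001010 = 49098

49098


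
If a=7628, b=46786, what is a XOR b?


7628 ^ 46786 = 43790

43790


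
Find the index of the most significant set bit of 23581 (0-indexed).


0b101110000011101. Highest set bit at position 14

14


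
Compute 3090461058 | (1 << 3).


3090461058 | (1 << 3) = 3090461058 | 8 = 3090461066

3090461066


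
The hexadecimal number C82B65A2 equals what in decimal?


C82B65A2 hex = 3358287266 decimal

3358287266


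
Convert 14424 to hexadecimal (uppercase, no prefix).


14424 = 3858 hex

3858


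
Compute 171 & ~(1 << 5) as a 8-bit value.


171 & ~(1 << 5) = 139

139


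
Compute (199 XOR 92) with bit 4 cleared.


Step 1: 199 ^ 92 = 155
Step 2: 155 & ~(1 << 4) = 139

139


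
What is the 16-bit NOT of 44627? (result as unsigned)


~0b1010111001010011 = 0b101000110101100 = 20908 (16-bit unsigned)

20908


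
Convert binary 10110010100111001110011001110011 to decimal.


10110010100111001110011001110011 in decimal = 2996627059

2996627059


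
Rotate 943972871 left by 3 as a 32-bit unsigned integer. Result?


Rotate 0b111000010000111110001000000111 left by 3 (32-bit) = 0b11000010000111110001000000111001 = 3256815673

3256815673


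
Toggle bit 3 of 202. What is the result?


202 ^ (1 << 3) = 202 ^ 8 = 194

194


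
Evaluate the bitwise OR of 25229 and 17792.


0b110001010001101 | 0b100010110000000 = 0b110011110001101 = 26509

26509


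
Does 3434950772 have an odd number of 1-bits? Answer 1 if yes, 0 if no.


0b11001100101111010011000001110100 has 16 ones => parity 0

0


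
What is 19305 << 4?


0b100101101101001 << 4 = 0b1001011011010010000 = 308880

308880


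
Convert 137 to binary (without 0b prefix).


137 = 10001001 in binary

10001001


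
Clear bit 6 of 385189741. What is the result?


385189741 & ~(1 << 6) = 385189677

385189677


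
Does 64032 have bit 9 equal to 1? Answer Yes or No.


0b1111101000100000, bit 9 = 1. Yes

Yes


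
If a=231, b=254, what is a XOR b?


231 ^ 254 = 25

25


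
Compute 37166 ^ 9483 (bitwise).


0b1001000100101110 ^ 0b10010100001011 = 0b1011010000100101 = 46117

46117


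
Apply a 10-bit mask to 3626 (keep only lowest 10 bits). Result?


3626 & 1023 = 554

554


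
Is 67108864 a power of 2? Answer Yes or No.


0b100000000000000000000000000. Only one bit set => Yes

Yes


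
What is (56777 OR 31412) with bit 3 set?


Step 1: 56777 | 31412 = 65533
Step 2: 65533 | (1 << 3) = 65533 | 8 = 65533

65533


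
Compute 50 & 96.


0b110010 & 0b1100000 = 0b100000 = 32

32


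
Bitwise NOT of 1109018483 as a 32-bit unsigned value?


~0b1000010000110100100011101110011 = 0b10111101111001011011100010001100 = 3185948812 (32-bit unsigned)

3185948812


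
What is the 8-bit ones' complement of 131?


131 ^ 255 = 124

124


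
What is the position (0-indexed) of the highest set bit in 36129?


0b1000110100100001. Highest set bit at position 15

15


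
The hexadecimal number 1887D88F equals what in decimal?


1887D88F hex = 411555983 decimal

411555983


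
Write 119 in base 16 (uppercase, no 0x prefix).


119 = 77 hex

77


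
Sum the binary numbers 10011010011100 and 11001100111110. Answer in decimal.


10011010011100 + 11001100111110 = 101100111011010 = 23002

23002


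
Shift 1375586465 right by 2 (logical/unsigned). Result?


0b1010001111111011100100010100001 >> 2 = 0b10100011111110111001000101000 = 343896616

343896616


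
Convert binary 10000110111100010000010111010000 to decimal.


10000110111100010000010111010000 in decimal = 2263942608

2263942608


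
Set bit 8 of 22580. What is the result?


22580 | (1 << 8) = 22580 | 256 = 22836

22836


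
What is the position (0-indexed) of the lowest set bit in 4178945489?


0b11111001000101011010010111010001. Lowest set bit at position 0

0


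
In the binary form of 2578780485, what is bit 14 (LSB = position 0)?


0b10011001101101010001000101000101, position 14 = 0

0


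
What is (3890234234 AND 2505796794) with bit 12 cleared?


Step 1: 3890234234 & 2505796794 = 2235580474
Step 2: 2235580474 & ~(1 << 12) = 2235580474

2235580474


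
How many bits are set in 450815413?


0b11010110111101110010110110101 has 19 set bits

19


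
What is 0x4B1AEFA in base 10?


4B1AEFA hex = 78753530 decimal

78753530


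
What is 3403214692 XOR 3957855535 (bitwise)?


0b11001010110110001110111101100100 ^ 0b11101011111010000001010100101111 = 0b100001001100001111101001001011 = 556857931

556857931


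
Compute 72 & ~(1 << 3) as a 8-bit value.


72 & ~(1 << 3) = 64

64


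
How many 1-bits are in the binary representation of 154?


0b10011010 has 4 set bits

4


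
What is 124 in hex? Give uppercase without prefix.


124 = 7C hex

7C


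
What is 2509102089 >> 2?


0b10010101100011011101110000001001 >> 2 = 0b100101011000110111011100000010 = 627275522

627275522


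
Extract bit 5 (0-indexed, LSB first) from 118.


0b1110110, position 5 = 1

1


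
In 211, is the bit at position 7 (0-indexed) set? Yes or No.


0b11010011, bit 7 = 1. Yes

Yes


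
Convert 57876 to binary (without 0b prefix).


57876 = 1110001000010100 in binary

1110001000010100


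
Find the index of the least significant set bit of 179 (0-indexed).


0b10110011. Lowest set bit at position 0

0


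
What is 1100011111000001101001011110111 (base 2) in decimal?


1100011111000001101001011110111 in decimal = 1675678455

1675678455


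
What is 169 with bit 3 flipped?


169 ^ (1 << 3) = 169 ^ 8 = 161

161


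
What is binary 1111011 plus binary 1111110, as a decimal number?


1111011 + 1111110 = 11111001 = 249

249


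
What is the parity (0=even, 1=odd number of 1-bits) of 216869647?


0b1100111011010010101100001111 has 16 ones => parity 0

0


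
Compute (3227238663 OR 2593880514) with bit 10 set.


Step 1: 3227238663 | 2593880514 = 3671849415
Step 2: 3671849415 | (1 << 10) = 3671849415 | 1024 = 3671850439

3671850439


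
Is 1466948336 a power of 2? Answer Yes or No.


0b1010111011011111101101011110000. Multiple bits set => No

No


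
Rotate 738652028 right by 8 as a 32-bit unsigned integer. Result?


Rotate 0b101100000001101110111101111100 right by 8 (32-bit) = 0b1111100001011000000011011101111 = 2083260143

2083260143


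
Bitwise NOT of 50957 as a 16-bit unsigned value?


~0b1100011100001101 = 0b11100011110010 = 14578 (16-bit unsigned)

14578


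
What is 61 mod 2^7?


61 & 127 = 61

61


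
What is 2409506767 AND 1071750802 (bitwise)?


0b10001111100111100010011111001111 & 0b111111111000011001111010010010 = 0b1111100000000000011010000010 = 260048514

260048514


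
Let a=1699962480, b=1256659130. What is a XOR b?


1699962480 ^ 1256659130 = 800343754

800343754


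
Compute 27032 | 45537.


0b110100110011000 | 0b1011000111100001 = 0b1111100111111001 = 63993

63993


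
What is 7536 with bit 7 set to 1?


7536 | (1 << 7) = 7536 | 128 = 7664

7664


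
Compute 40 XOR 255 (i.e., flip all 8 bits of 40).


40 ^ 255 = 215

215


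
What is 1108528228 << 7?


0b1000010000100101100110001100100 << 7 = 0b10000100001001011001100011001000000000 = 141891613184

141891613184


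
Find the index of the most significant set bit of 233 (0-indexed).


0b11101001. Highest set bit at position 7

7


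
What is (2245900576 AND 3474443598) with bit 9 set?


Step 1: 2245900576 & 3474443598 = 2232781056
Step 2: 2232781056 | (1 << 9) = 2232781056 | 512 = 2232781568

2232781568


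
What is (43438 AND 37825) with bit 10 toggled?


Step 1: 43438 & 37825 = 33152
Step 2: 33152 ^ (1 << 10) = 33152 ^ 1024 = 34176

34176


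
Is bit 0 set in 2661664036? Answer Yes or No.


0b10011110101001011100010100100100, bit 0 = 0. No

No


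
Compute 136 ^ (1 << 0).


136 ^ (1 << 0) = 136 ^ 1 = 137

137


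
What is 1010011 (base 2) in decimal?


1010011 in decimal = 83

83


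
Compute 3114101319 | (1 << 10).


3114101319 | (1 << 10) = 3114101319 | 1024 = 3114102343

3114102343


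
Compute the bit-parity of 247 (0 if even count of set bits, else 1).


0b11110111 has 7 ones => parity 1

1


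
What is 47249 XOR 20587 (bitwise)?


0b1011100010010001 ^ 0b101000001101011 = 0b1110100011111010 = 59642

59642


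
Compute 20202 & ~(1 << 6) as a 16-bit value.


20202 & ~(1 << 6) = 20138

20138


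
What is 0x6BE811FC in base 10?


6BE811FC hex = 1810371068 decimal

1810371068


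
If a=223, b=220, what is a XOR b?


223 ^ 220 = 3

3


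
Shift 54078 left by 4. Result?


0b1101001100111110 << 4 = 0b11010011001111100000 = 865248

865248


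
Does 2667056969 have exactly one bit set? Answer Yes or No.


0b10011110111110000000111101001001. Multiple bits set => No

No


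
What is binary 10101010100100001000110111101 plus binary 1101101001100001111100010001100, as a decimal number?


10101010100100001000110111101 + 1101101001100001111100010001100 = 10000010100000110000101001001001 = 2189625929

2189625929


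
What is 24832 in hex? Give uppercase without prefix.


24832 = 6100 hex

6100


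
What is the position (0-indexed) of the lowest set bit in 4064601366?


0b11110010010001001110010100010110. Lowest set bit at position 1

1


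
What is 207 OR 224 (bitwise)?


0b11001111 | 0b11100000 = 0b11101111 = 239

239


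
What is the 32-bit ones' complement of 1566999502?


1566999502 ^ 4294967295 = 2727967793

2727967793


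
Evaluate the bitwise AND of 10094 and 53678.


0b10011101101110 & 0b1101000110101110 = 0b100101110 = 302

302


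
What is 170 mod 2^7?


170 & 127 = 42

42


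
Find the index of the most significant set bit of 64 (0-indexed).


0b1000000. Highest set bit at position 6

6


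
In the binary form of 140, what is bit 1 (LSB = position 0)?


0b10001100, position 1 = 0

0


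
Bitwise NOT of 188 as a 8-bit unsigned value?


~0b10111100 = 0b1000011 = 67 (8-bit unsigned)

67


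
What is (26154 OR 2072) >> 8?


Step 1: 26154 | 2072 = 28218
Step 2: 28218 >> 8 = 110

110


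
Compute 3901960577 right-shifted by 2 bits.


0b11101000100100110011000110000001 >> 2 = 0b111010001001001100110001100000 = 975490144

975490144


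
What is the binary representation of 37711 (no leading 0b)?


37711 = 1001001101001111 in binary

1001001101001111


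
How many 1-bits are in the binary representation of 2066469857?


0b1111011001010111101001111100001 has 19 set bits

19


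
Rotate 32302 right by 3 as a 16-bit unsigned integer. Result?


Rotate 0b111111000101110 right by 3 (16-bit) = 0b1100111111000101 = 53189

53189


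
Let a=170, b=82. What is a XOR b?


170 ^ 82 = 248

248


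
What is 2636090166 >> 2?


0b10011101000111111000101100110110 >> 2 = 0b100111010001111110001011001101 = 659022541

659022541


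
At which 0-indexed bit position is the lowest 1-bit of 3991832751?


0b11101101111011101000100010101111. Lowest set bit at position 0

0


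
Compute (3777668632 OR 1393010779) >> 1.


Step 1: 3777668632 | 1393010779 = 4079988315
Step 2: 4079988315 >> 1 = 2039994157

2039994157


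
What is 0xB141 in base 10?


B141 hex = 45377 decimal

45377


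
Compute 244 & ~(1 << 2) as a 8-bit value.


244 & ~(1 << 2) = 240

240


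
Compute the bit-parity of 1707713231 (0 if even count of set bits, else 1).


0b1100101110010011010001011001111 has 17 ones => parity 1

1


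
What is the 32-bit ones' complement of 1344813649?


1344813649 ^ 4294967295 = 2950153646

2950153646


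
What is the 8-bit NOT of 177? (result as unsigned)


~0b10110001 = 0b1001110 = 78 (8-bit unsigned)

78


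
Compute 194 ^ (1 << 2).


194 ^ (1 << 2) = 194 ^ 4 = 198

198


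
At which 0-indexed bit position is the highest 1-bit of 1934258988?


0b1110011010010100111001100101100. Highest set bit at position 30

30


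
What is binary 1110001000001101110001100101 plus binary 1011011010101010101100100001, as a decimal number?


1110001000001101110001100101 + 1011011010101010101100100001 = 11001100010111000011110000110 = 428574598

428574598


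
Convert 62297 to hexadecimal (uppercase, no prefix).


62297 = F359 hex

F359


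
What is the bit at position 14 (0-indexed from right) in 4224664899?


0b11111011110011110100010101000011, position 14 = 1

1


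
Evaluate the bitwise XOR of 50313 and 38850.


0b1100010010001001 ^ 0b1001011111000010 = 0b101001101001011 = 21323

21323


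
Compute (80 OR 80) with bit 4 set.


Step 1: 80 | 80 = 80
Step 2: 80 | (1 << 4) = 80 | 16 = 80

80


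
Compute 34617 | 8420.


0b1000011100111001 | 0b10000011100100 = 0b1010011111111101 = 43005

43005


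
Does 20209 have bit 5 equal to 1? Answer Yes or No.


0b100111011110001, bit 5 = 1. Yes

Yes


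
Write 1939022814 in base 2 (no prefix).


1939022814 = 1110011100100110010001111011110 in binary

1110011100100110010001111011110


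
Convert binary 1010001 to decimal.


1010001 in decimal = 81

81


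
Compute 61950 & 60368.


0b1111000111111110 & 0b1110101111010000 = 0b1110000111010000 = 57808

57808


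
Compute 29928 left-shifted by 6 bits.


0b111010011101000 << 6 = 0b111010011101000000000 = 1915392

1915392


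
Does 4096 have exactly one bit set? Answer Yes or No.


0b1000000000000. Only one bit set => Yes

Yes


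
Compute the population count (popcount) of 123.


0b1111011 has 6 set bits

6


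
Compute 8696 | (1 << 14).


8696 | (1 << 14) = 8696 | 16384 = 25080

25080


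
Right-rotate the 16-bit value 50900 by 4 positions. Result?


Rotate 0b1100011011010100 right by 4 (16-bit) = 0b100110001101101 = 19565

19565


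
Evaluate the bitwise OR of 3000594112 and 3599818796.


0b10110010110110010110111011000000 | 0b11010110100100001110000000101100 = 0b11110110110110011110111011101100 = 4141477612

4141477612


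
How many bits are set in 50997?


0b1100011100110101 has 9 set bits

9


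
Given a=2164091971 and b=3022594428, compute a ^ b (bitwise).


2164091971 ^ 3022594428 = 886328639

886328639


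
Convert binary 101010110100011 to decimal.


101010110100011 in decimal = 21923

21923


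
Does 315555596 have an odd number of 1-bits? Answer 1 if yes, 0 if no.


0b10010110011101111111100001100 has 17 ones => parity 1

1


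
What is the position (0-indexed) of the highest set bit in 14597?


0b11100100000101. Highest set bit at position 13

13


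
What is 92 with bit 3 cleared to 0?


92 & ~(1 << 3) = 84

84


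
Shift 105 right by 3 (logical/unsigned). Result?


0b1101001 >> 3 = 0b1101 = 13

13


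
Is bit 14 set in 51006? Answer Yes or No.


0b1100011100111110, bit 14 = 1. Yes

Yes


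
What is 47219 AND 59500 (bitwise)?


0b1011100001110011 & 0b1110100001101100 = 0b1010100001100000 = 43104

43104


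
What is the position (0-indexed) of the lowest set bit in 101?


0b1100101. Lowest set bit at position 0

0


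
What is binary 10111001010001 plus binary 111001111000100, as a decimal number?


10111001010001 + 111001111000100 = 1010001000010101 = 41493

41493


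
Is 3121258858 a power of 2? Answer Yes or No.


0b10111010000010101010000101101010. Multiple bits set => No

No


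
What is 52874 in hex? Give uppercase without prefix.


52874 = CE8A hex

CE8A


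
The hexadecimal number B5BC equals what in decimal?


B5BC hex = 46524 decimal

46524


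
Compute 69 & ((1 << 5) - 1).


69 & 31 = 5

5


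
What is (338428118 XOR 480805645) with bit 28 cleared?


Step 1: 338428118 ^ 480805645 = 142902235
Step 2: 142902235 & ~(1 << 28) = 142902235

142902235


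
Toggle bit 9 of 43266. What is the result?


43266 ^ (1 << 9) = 43266 ^ 512 = 43778

43778


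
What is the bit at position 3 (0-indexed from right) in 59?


0b111011, position 3 = 1

1


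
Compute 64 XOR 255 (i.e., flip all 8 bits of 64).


64 ^ 255 = 191

191


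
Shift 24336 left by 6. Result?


0b101111100010000 << 6 = 0b101111100010000000000 = 1557504

1557504


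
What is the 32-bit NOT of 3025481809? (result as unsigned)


~0b10110100010101010011000001010001 = 0b1001011101010101100111110101110 = 1269485486 (32-bit unsigned)

1269485486


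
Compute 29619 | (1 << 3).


29619 | (1 << 3) = 29619 | 8 = 29627

29627


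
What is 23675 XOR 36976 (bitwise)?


0b101110001111011 ^ 0b1001000001110000 = 0b1100110000001011 = 52235

52235


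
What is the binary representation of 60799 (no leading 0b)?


60799 = 1110110101111111 in binary

1110110101111111


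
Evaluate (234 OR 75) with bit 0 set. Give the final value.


Step 1: 234 | 75 = 235
Step 2: 235 | (1 << 0) = 235 | 1 = 235

235


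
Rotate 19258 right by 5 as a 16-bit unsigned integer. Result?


Rotate 0b100101100111010 right by 5 (16-bit) = 0b1101001001011001 = 53849

53849


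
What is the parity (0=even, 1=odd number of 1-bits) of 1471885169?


0b1010111101110110010111101110001 has 20 ones => parity 0

0


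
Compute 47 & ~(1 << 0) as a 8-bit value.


47 & ~(1 << 0) = 46

46


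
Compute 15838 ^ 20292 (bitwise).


0b11110111011110 ^ 0b100111101000100 = 0b111001010011010 = 29338

29338


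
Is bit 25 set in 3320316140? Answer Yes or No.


0b11000101111010000000000011101100, bit 25 = 0. No

No


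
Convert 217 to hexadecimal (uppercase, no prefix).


217 = D9 hex

D9


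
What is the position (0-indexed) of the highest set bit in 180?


0b10110100. Highest set bit at position 7

7


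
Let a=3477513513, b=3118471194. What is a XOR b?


3477513513 ^ 3118471194 = 1990638899

1990638899


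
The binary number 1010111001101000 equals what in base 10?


1010111001101000 in decimal = 44648

44648


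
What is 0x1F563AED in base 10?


1F563AED hex = 525744877 decimal

525744877


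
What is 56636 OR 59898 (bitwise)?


0b1101110100111100 | 0b1110100111111010 = 0b1111110111111110 = 65022

65022


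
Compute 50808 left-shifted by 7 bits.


0b1100011001111000 << 7 = 0b11000110011110000000000 = 6503424

6503424


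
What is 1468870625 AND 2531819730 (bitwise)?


0b1010111100011010010111111100001 & 0b10010110111010001000000011010010 = 0b10110100010000000000011000000 = 378011840

378011840


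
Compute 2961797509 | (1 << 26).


2961797509 | (1 << 26) = 2961797509 | 67108864 = 3028906373

3028906373


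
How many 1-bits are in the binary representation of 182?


0b10110110 has 5 set bits

5


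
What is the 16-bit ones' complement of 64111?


64111 ^ 65535 = 1424

1424


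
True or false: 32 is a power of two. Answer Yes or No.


0b100000. Only one bit set => Yes

Yes


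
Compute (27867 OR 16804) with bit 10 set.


Step 1: 27867 | 16804 = 28159
Step 2: 28159 | (1 << 10) = 28159 | 1024 = 28159

28159


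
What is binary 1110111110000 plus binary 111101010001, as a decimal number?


1110111110000 + 111101010001 = 10110101000001 = 11585

11585


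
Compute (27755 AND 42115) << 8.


Step 1: 27755 & 42115 = 9219
Step 2: 9219 << 8 = 2360064

2360064


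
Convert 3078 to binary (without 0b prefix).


3078 = 110000000110 in binary

110000000110


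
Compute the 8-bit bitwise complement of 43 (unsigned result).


~0b101011 = 0b11010100 = 212 (8-bit unsigned)

212


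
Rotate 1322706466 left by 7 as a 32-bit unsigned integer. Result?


Rotate 0b1001110110101101110011000100010 left by 7 (32-bit) = 0b1101011011100110001000100100111 = 1802703143

1802703143


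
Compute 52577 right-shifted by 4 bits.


0b1100110101100001 >> 4 = 0b110011010110 = 3286

3286


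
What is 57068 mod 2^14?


57068 & 16383 = 7916

7916


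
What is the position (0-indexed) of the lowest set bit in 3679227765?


0b11011011010011001000111101110101. Lowest set bit at position 0

0


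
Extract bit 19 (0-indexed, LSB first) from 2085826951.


0b1111100010100110011000110000111, position 19 = 0

0


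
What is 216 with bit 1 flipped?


216 ^ (1 << 1) = 216 ^ 2 = 218

218


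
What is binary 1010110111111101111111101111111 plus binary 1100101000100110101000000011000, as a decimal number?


1010110111111101111111101111111 + 1100101000100110101000000011000 = 10111100000100100100111110010111 = 3155316631

3155316631


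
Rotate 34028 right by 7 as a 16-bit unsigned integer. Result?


Rotate 0b1000010011101100 right by 7 (16-bit) = 0b1101100100001001 = 55561

55561


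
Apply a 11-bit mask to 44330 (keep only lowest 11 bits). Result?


44330 & 2047 = 1322

1322


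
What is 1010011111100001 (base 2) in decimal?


1010011111100001 in decimal = 42977

42977


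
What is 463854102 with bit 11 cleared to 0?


463854102 & ~(1 << 11) = 463852054

463852054


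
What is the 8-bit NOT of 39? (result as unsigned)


~0b100111 = 0b11011000 = 216 (8-bit unsigned)

216


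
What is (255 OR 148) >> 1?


Step 1: 255 | 148 = 255
Step 2: 255 >> 1 = 127

127


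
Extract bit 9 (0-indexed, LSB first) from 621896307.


0b100101000100010110001001110011, position 9 = 1

1


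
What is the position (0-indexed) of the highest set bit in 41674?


0b1010001011001010. Highest set bit at position 15

15


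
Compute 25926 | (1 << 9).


25926 | (1 << 9) = 25926 | 512 = 26438

26438


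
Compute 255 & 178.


0b11111111 & 0b10110010 = 0b10110010 = 178

178


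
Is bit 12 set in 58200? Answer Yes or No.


0b1110001101011000, bit 12 = 0. No

No


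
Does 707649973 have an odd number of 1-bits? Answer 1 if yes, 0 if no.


0b101010001011011110000110110101 has 16 ones => parity 0

0


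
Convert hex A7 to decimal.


A7 hex = 167 decimal

167


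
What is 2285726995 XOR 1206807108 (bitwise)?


0b10001000001111010110110100010011 ^ 0b1000111111011100110101001000100 = 0b11001111110100110000011101010111 = 3486713687

3486713687


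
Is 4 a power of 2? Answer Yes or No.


0b100. Only one bit set => Yes

Yes


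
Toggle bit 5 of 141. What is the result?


141 ^ (1 << 5) = 141 ^ 32 = 173

173


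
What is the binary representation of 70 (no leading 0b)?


70 = 1000110 in binary

1000110


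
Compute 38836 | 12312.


0b1001011110110100 | 0b11000000011000 = 0b1011011110111100 = 47036

47036


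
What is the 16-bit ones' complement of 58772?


58772 ^ 65535 = 6763

6763


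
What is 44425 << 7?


0b1010110110001001 << 7 = 0b10101101100010010000000 = 5686400

5686400


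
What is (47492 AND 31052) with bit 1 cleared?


Step 1: 47492 & 31052 = 14596
Step 2: 14596 & ~(1 << 1) = 14596

14596


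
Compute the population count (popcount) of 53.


0b110101 has 4 set bits

4


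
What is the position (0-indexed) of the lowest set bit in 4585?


0b1000111101001. Lowest set bit at position 0

0


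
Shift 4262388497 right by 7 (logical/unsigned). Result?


0b11111110000011101110001100010001 >> 7 = 0b1111111000001110111000110 = 33299910

33299910


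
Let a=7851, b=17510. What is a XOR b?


7851 ^ 17510 = 23245

23245


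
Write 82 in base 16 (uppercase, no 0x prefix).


82 = 52 hex

52


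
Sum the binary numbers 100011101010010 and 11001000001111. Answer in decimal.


100011101010010 + 11001000001111 = 111100101100001 = 31073

31073


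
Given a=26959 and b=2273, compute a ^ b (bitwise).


26959 ^ 2273 = 25006

25006


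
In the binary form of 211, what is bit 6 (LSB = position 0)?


0b11010011, position 6 = 1

1


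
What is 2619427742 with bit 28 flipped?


2619427742 ^ (1 << 28) = 2619427742 ^ 268435456 = 2350992286

2350992286


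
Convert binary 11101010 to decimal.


11101010 in decimal = 234

234


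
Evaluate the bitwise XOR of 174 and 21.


0b10101110 ^ 0b10101 = 0b10111011 = 187

187


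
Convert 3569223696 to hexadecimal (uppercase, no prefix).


3569223696 = D4BE0810 hex

D4BE0810


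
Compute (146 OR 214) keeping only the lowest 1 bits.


Step 1: 146 | 214 = 214
Step 2: 214 & 1 = 0

0


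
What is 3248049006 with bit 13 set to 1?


3248049006 | (1 << 13) = 3248049006 | 8192 = 3248057198

3248057198


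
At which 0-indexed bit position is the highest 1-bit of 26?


0b11010. Highest set bit at position 4

4


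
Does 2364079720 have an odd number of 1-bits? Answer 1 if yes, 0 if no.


0b10001100111010001111111001101000 has 17 ones => parity 1

1


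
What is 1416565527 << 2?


0b1010100011011110001001100010111 << 2 = 0b101010001101111000100110001011100 = 5666262108

5666262108


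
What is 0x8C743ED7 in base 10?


8C743ED7 hex = 2356428503 decimal

2356428503


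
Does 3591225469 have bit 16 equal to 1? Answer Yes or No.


0b11010110000011011100000001111101, bit 16 = 1. Yes

Yes


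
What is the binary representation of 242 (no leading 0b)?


242 = 11110010 in binary

11110010


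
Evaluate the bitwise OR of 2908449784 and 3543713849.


0b10101101010110110110101111111000 | 0b11010011001110001100100000111001 = 0b11111111011110111110101111111001 = 4286311417

4286311417


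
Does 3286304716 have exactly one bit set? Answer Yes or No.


0b11000011111000010000011111001100. Multiple bits set => No

No


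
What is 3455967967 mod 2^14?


3455967967 & 16383 = 8927

8927


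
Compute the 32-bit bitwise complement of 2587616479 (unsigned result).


~0b10011010001110111110010011011111 = 0b1100101110001000001101100100000 = 1707350816 (32-bit unsigned)

1707350816


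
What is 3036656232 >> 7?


0b10110100111111111011001001101000 >> 7 = 0b1011010011111111101100100 = 23723876

23723876


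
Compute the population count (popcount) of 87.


0b1010111 has 5 set bits

5


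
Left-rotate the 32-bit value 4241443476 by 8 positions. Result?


Rotate 0b11111100110011110100101010010100 left by 8 (32-bit) = 0b11001111010010101001010011111100 = 3477771516

3477771516


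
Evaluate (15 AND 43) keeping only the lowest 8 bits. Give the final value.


Step 1: 15 & 43 = 11
Step 2: 11 & 255 = 11

11


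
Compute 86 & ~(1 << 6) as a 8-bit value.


86 & ~(1 << 6) = 22

22


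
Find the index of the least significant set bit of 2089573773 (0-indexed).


0b1111100100011000101110110001101. Lowest set bit at position 0

0


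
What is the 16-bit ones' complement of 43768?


43768 ^ 65535 = 21767

21767


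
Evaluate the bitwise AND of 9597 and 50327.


0b10010101111101 & 0b1100010010010111 = 0b10000010101 = 1045

1045


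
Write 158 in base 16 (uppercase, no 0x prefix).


158 = 9E hex

9E


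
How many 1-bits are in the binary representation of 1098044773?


0b1000001011100101101010101100101 has 15 set bits

15


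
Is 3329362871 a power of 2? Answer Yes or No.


0b11000110011100100000101110110111. Multiple bits set => No

No


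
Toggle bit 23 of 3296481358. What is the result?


3296481358 ^ (1 << 23) = 3296481358 ^ 8388608 = 3304869966

3304869966


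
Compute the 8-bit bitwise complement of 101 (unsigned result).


~0b1100101 = 0b10011010 = 154 (8-bit unsigned)

154


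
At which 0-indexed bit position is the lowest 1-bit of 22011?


0b101010111111011. Lowest set bit at position 0

0


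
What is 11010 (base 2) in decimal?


11010 in decimal = 26

26


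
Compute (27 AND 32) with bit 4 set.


Step 1: 27 & 32 = 0
Step 2: 0 | (1 << 4) = 0 | 16 = 16

16


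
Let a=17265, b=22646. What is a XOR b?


17265 ^ 22646 = 6919

6919


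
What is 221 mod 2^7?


221 & 127 = 93

93


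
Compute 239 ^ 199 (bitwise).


0b11101111 ^ 0b11000111 = 0b101000 = 40

40


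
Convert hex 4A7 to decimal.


4A7 hex = 1191 decimal

1191


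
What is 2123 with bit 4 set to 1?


2123 | (1 << 4) = 2123 | 16 = 2139

2139


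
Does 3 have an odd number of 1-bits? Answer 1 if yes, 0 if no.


0b11 has 2 ones => parity 0

0


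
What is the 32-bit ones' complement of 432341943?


432341943 ^ 4294967295 = 3862625352

3862625352


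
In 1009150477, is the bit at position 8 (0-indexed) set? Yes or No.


0b111100001001100110101000001101, bit 8 = 0. No

No


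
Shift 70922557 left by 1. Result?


0b100001110100011000100111101 << 1 = 0b1000011101000110001001111010 = 141845114

141845114


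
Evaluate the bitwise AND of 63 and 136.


0b111111 & 0b10001000 = 0b1000 = 8

8


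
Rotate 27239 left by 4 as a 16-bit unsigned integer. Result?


Rotate 0b110101001100111 left by 4 (16-bit) = 0b1010011001110110 = 42614

42614


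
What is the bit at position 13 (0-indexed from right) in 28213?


0b110111000110101, position 13 = 1

1


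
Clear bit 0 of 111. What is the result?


111 & ~(1 << 0) = 110

110


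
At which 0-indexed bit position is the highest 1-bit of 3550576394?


0b11010011101000010111111100001010. Highest set bit at position 31

31


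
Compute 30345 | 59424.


0b111011010001001 | 0b1110100000100000 = 0b1111111010101001 = 65193

65193


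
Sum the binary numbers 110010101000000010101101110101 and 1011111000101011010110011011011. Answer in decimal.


110010101000000010101101110101 + 1011111000101011010110011011011 = 10010001101101011101100001010000 = 2444613712

2444613712


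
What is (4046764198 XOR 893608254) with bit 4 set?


Step 1: 4046764198 ^ 893608254 = 3296188824
Step 2: 3296188824 | (1 << 4) = 3296188824 | 16 = 3296188824

3296188824


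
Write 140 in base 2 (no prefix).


140 = 10001100 in binary

10001100


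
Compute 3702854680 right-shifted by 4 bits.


0b11011100101101010001010000011000 >> 4 = 0b1101110010110101000101000001 = 231428417

231428417


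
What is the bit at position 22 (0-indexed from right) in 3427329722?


0b11001100010010001110011010111010, position 22 = 1

1


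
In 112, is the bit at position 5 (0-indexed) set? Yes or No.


0b1110000, bit 5 = 1. Yes

Yes


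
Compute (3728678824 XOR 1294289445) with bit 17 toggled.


Step 1: 3728678824 ^ 1294289445 = 2467976589
Step 2: 2467976589 ^ (1 << 17) = 2467976589 ^ 131072 = 2467845517

2467845517


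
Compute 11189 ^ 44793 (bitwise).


0b10101110110101 ^ 0b1010111011111001 = 0b1000010101001100 = 34124

34124


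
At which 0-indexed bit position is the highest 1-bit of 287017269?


0b10001000110111000100100110101. Highest set bit at position 28

28


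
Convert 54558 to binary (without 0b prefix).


54558 = 1101010100011110 in binary

1101010100011110


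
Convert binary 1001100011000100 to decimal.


1001100011000100 in decimal = 39108

39108


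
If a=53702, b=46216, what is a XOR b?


53702 ^ 46216 = 25934

25934


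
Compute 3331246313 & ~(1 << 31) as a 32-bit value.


3331246313 & ~(1 << 31) = 1183762665

1183762665


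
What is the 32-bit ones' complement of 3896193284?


3896193284 ^ 4294967295 = 398774011

398774011


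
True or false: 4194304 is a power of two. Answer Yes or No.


0b10000000000000000000000. Only one bit set => Yes

Yes


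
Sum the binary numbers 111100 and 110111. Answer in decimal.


111100 + 110111 = 1110011 = 115

115


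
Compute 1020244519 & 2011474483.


0b111100110011111011001000100111 & 0b1110111111001001010101000110011 = 0b110100110001001010001000100011 = 885301795

885301795


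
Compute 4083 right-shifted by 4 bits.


0b111111110011 >> 4 = 0b11111111 = 255

255


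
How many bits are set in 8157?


0b1111111011101 has 11 set bits

11


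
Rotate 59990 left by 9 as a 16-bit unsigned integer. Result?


Rotate 0b1110101001010110 left by 9 (16-bit) = 0b1010110111010100 = 44500

44500


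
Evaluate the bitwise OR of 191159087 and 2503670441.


0b1011011001001101101100101111 | 0b10010101001110101111101010101001 = 0b10011111011111101111101110101111 = 2675899311

2675899311


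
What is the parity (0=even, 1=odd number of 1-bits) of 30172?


0b111010111011100 has 10 ones => parity 0

0


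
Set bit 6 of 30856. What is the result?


30856 | (1 << 6) = 30856 | 64 = 30920

30920


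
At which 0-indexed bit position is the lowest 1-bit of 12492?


0b11000011001100. Lowest set bit at position 2

2


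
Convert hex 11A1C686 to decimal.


11A1C686 hex = 295814790 decimal

295814790


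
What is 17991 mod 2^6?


17991 & 63 = 7

7


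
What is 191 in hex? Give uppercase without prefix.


191 = BF hex

BF


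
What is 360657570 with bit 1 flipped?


360657570 ^ (1 << 1) = 360657570 ^ 2 = 360657568

360657568


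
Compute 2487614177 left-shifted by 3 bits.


0b10010100010001011111101011100001 << 3 = 0b10010100010001011111101011100001000 = 19900913416

19900913416


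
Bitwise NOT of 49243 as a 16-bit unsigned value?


~0b1100000001011011 = 0b11111110100100 = 16292 (16-bit unsigned)

16292


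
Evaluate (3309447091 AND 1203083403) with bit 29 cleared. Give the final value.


Step 1: 3309447091 & 1203083403 = 1157628035
Step 2: 1157628035 & ~(1 << 29) = 1157628035

1157628035


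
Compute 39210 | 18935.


0b1001100100101010 | 0b100100111110111 = 0b1101100111111111 = 55807

55807


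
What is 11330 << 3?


0b10110001000010 << 3 = 0b10110001000010000 = 90640

90640


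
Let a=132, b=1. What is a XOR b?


132 ^ 1 = 133

133


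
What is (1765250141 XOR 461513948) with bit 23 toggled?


Step 1: 1765250141 ^ 461513948 = 1924509825
Step 2: 1924509825 ^ (1 << 23) = 1924509825 ^ 8388608 = 1916121217

1916121217


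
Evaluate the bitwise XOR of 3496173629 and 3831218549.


0b11010000011000110110000000111101 ^ 0b11100100010110111100000101110101 = 0b110100001110001010000101001000 = 876126536

876126536


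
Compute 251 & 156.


0b11111011 & 0b10011100 = 0b10011000 = 152

152


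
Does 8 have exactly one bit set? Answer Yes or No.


0b1000. Only one bit set => Yes

Yes


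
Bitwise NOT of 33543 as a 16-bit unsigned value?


~0b1000001100000111 = 0b111110011111000 = 31992 (16-bit unsigned)

31992


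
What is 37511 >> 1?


0b1001001010000111 >> 1 = 0b100100101000011 = 18755

18755


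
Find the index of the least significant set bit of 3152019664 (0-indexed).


0b10111011111000000000000011010000. Lowest set bit at position 4

4


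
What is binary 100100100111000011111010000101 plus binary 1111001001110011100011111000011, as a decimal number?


100100100111000011111010000101 + 1111001001110011100011111000011 = 10011101110101100000011001001000 = 2648049224

2648049224


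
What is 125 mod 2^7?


125 & 127 = 125

125


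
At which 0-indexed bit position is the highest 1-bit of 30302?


0b111011001011110. Highest set bit at position 14

14


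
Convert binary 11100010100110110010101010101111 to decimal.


11100010100110110010101010101111 in decimal = 3801819823

3801819823


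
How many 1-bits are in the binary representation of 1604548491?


0b1011111101000110111011110001011 has 20 set bits

20


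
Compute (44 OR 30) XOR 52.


Step 1: 44 | 30 = 62
Step 2: 62 ^ 52 = 10

10


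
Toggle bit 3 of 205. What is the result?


205 ^ (1 << 3) = 205 ^ 8 = 197

197


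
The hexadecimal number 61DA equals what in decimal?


61DA hex = 25050 decimal

25050


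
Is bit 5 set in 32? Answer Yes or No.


0b100000, bit 5 = 1. Yes

Yes


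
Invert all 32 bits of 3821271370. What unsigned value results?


3821271370 ^ 4294967295 = 473695925

473695925


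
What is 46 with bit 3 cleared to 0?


46 & ~(1 << 3) = 38

38


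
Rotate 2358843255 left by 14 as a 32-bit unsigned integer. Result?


Rotate 0b10001100100110010001011101110111 left by 14 (32-bit) = 0b1000101110111011110001100100110 = 1172169510

1172169510


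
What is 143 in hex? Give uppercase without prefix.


143 = 8F hex

8F


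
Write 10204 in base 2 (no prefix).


10204 = 10011111011100 in binary

10011111011100


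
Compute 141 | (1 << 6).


141 | (1 << 6) = 141 | 64 = 205

205


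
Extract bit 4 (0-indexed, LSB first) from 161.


0b10100001, position 4 = 0

0


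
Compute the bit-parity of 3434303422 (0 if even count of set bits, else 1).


0b11001100101100110100111110111110 has 20 ones => parity 0

0


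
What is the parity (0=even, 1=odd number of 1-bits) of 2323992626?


0b10001010100001010101000000110010 has 11 ones => parity 1

1


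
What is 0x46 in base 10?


46 hex = 70 decimal

70


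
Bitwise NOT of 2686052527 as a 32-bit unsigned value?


~0b10100000000110011110100010101111 = 0b1011111111001100001011101010000 = 1608914768 (32-bit unsigned)

1608914768


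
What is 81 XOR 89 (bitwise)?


0b1010001 ^ 0b1011001 = 0b1000 = 8

8


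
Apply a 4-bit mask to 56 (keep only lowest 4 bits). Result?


56 & 15 = 8

8


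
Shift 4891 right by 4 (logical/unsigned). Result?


0b1001100011011 >> 4 = 0b100110001 = 305

305


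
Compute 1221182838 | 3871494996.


0b1001000110010011100010101110110 | 0b11100110110000100101001101010100 = 0b11101110110010111101011101110110 = 4006336374

4006336374


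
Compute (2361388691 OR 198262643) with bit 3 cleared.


Step 1: 2361388691 | 198262643 = 2415919091
Step 2: 2415919091 & ~(1 << 3) = 2415919091

2415919091


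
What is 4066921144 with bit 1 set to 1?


4066921144 | (1 << 1) = 4066921144 | 2 = 4066921146

4066921146


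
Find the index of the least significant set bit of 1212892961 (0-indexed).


0b1001000010010110100011100100001. Lowest set bit at position 0

0


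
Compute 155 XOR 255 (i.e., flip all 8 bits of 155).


155 ^ 255 = 100

100


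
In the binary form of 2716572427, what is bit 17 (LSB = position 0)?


0b10100001111010111001101100001011, position 17 = 1

1
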